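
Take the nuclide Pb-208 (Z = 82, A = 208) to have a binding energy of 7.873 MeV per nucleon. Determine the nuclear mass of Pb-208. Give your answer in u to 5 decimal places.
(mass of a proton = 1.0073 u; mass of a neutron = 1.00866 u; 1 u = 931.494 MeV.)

Total binding energy = 208 × 7.873 = 1637.584 MeV
Mass defect = 1637.584 MeV / (931.494 MeV/u) = 1.7580188 u
Constituent mass = 82(1.0073) + 126(1.00866) = 209.68976 u
Nuclear mass = 209.68976 − 1.7580188 = 207.9317412 u ≈ 207.93174 u (to 5 decimal places)

207.93174 u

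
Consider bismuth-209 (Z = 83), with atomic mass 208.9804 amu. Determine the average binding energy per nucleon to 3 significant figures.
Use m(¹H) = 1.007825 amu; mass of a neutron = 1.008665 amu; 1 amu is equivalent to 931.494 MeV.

Mass of separated nucleons = 83(1.007825) + 126(1.008665) = 83.649475 + 127.091790 = 210.741265 amu
Mass defect Δm = 210.741265 − 208.9804 = 1.760865 amu
Binding energy = Δm·c² = 1.760865 × 931.494 MeV/amu = 1640.24 MeV
Per nucleon: 1640.24 / 209 = 7.848 MeV

7.85 MeV/nucleon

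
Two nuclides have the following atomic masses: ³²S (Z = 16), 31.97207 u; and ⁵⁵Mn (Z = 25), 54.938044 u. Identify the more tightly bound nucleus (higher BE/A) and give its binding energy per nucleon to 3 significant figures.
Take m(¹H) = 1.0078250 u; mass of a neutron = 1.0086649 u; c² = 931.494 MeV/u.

⁵⁵Mn; 8.76 MeV/nucleon

³²S: Σm = 16(1.0078250) + 16(1.0086649) = 32.2638384 u; Δm = 0.2917684 u; E_B = 271.78 MeV; E_B/A = 8.493 MeV
⁵⁵Mn: Σm = 25(1.0078250) + 30(1.0086649) = 55.4555720 u; Δm = 0.5175280 u; E_B = 482.0742 MeV; E_B/A = 8.76499 MeV
⁵⁵Mn has the higher binding energy per nucleon, so it is the more tightly bound nucleus.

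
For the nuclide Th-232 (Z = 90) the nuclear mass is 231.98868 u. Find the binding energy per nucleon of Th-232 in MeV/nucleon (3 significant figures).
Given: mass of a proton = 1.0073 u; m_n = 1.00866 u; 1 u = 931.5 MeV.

Z = 90, so N = A − Z = 232 − 90 = 142.
Mass of separated nucleons = 90(1.0073) + 142(1.00866) = 90.6570 + 143.22972 = 233.88672 u
Mass defect Δm = 233.88672 − 231.98868 = 1.89804 u
Converting to energy: 1.89804 u × 931.5 MeV/u = 1768.02 MeV
Per nucleon: 1768.02 / 232 = 7.621 MeV

7.62 MeV/nucleon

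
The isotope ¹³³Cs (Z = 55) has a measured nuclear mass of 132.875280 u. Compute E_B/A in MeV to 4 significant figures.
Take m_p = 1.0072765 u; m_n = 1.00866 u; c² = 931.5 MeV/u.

8.407 MeV/nucleon

With 55 protons and 78 neutrons (A = 133):
Σm = 55·m_p + 78·m_n = 55.4002075 + 78.67548 = 134.0756875 u
Mass defect Δm = 134.0756875 − 132.875280 = 1.2004075 u
E_B = 1.2004075 × 931.5 = 1118.18 MeV
BE/A = 1118.18 MeV / 133 = 8.407 MeV/nucleon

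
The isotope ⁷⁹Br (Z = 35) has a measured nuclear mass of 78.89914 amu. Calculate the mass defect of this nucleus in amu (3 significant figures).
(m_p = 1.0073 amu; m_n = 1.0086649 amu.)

The nucleus contains 35 protons and 79 − 35 = 44 neutrons.
Mass of separated nucleons = 35(1.0073) + 44(1.0086649) = 35.2555 + 44.3812556 = 79.6367556 amu
Mass defect Δm = 79.6367556 − 78.89914 = 0.7376156 amu

0.738 amu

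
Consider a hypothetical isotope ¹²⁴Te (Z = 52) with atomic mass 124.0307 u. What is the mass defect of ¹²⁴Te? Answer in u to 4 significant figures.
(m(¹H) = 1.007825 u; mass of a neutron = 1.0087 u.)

1.003 u

With 52 protons and 72 neutrons (A = 124):
Mass of separated nucleons = 52(1.007825) + 72(1.0087) = 52.406900 + 72.6264 = 125.033300 u
The mass defect is 125.033300 − 124.0307 = 1.002600 u.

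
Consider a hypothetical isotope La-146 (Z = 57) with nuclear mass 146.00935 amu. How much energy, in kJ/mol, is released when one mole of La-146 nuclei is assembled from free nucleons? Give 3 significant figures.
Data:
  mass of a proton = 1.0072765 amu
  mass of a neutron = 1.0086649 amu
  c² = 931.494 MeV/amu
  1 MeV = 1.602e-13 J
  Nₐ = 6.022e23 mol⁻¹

Σm = 57·m_p + 89·m_n = 57.4147605 + 89.7711761 = 147.1859366 amu
The mass defect is 147.1859366 − 146.00935 = 1.1765866 amu.
E_B = 1.1765866 × 931.494 = 1095.98 MeV
Per nucleus in joules: 1095.98 MeV × 1.602e-13 J/MeV = 1.7558e-10 J
Per mole: 1.7558e-10 J × 6.022e23 mol⁻¹ = 1.0573e+14 J/mol

1.06e+11 kJ/mol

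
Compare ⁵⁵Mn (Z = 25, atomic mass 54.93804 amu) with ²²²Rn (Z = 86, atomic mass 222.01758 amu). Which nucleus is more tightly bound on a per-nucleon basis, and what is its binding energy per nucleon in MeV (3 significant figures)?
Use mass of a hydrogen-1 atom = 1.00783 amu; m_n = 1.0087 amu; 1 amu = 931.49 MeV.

⁵⁵Mn; 8.78 MeV/nucleon

⁵⁵Mn: Σm = 25(1.00783) + 30(1.0087) = 55.45675 amu; Δm = 0.51871 amu; E_B = 483.1732 MeV; E_B/A = 8.78497 MeV
²²²Rn: Σm = 86(1.00783) + 136(1.0087) = 223.85658 amu; Δm = 1.83900 amu; E_B = 1713.0 MeV; E_B/A = 7.716 MeV
⁵⁵Mn has the higher binding energy per nucleon, so it is the more tightly bound nucleus.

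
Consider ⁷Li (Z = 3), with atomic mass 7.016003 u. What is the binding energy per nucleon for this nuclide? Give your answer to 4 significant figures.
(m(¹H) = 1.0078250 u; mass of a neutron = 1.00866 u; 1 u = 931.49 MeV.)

The nucleus contains 3 protons and 7 − 3 = 4 neutrons.
Mass of separated nucleons = 3(1.0078250) + 4(1.00866) = 3.0234750 + 4.03464 = 7.0581150 u
The mass defect is 7.0581150 − 7.016003 = 0.0421120 u.
E_B = 0.0421120 × 931.49 = 39.2269 MeV
BE/A = 39.2269 MeV / 7 = 5.604 MeV/nucleon

5.604 MeV/nucleon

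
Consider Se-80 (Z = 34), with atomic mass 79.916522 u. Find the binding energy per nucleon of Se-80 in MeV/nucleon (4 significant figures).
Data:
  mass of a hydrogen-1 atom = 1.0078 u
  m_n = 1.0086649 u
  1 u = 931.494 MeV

With 34 protons and 46 neutrons (A = 80):
Total constituent mass: 34 × 1.0078 + 46 × 1.0086649 = 80.6637854 u
The mass defect is 80.6637854 − 79.916522 = 0.7472634 u.
E_B = 0.7472634 × 931.494 = 696.071 MeV
Dividing by A = 80 gives 8.701 MeV per nucleon.

8.701 MeV/nucleon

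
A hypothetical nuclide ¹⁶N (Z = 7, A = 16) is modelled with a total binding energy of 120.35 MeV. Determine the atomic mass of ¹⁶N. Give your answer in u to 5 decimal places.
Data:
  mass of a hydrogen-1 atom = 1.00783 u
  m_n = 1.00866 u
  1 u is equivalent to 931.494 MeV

16.00355 u

Mass defect = 120.35 MeV / (931.494 MeV/u) = 0.1292010 u
Constituent mass = 7(1.00783) + 9(1.00866) = 16.13275 u
Atomic mass = 16.13275 − 0.1292010 = 16.0035490 u ≈ 16.00355 u (to 5 decimal places)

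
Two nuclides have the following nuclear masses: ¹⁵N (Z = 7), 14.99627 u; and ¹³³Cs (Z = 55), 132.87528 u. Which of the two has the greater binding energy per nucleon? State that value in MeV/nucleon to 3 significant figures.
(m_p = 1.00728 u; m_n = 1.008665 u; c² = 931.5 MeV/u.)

¹⁵N: Σm = 7(1.00728) + 8(1.008665) = 15.120280 u; Δm = 0.124010 u; E_B = 115.52 MeV; E_B/A = 7.701 MeV
¹³³Cs: Σm = 55(1.00728) + 78(1.008665) = 134.076270 u; Δm = 1.200990 u; E_B = 1118.7 MeV; E_B/A = 8.411 MeV
¹³³Cs has the higher binding energy per nucleon, so it is the more tightly bound nucleus.

¹³³Cs; 8.41 MeV/nucleon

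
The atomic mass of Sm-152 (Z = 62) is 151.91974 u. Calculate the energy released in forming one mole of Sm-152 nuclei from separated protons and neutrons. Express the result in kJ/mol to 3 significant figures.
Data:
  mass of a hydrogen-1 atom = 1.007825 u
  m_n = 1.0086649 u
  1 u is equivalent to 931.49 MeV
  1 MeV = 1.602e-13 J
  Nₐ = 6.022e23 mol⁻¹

Z = 62, so N = A − Z = 152 − 62 = 90.
Mass of separated nucleons = 62(1.007825) + 90(1.0086649) = 62.485150 + 90.7798410 = 153.2649910 u
Δm = 153.2649910 − 151.91974 = 1.3452510 u
E_B = 1.3452510 × 931.49 = 1253.09 MeV
Per nucleus in joules: 1253.09 MeV × 1.602e-13 J/MeV = 2.0075e-10 J
Per mole: 2.0075e-10 J × 6.022e23 mol⁻¹ = 1.2089e+14 J/mol

1.21e+11 kJ/mol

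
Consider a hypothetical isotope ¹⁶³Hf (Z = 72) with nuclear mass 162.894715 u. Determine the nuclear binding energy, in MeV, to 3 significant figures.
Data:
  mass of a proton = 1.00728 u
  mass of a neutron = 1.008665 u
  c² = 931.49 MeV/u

Z = 72, so N = A − Z = 163 − 72 = 91.
Total constituent mass: 72 × 1.00728 + 91 × 1.008665 = 164.312675 u
Δm = 164.312675 − 162.894715 = 1.417960 u
Converting to energy: 1.417960 u × 931.49 MeV/u = 1320.82 MeV

1320 MeV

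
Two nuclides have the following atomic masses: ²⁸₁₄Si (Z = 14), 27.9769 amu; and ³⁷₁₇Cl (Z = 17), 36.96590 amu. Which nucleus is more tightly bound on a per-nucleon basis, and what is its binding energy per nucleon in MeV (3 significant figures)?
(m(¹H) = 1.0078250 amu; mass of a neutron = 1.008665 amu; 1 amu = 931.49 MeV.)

³⁷₁₇Cl; 8.57 MeV/nucleon

²⁸₁₄Si: Σm = 14(1.0078250) + 14(1.008665) = 28.2308600 amu; Δm = 0.2539600 amu; E_B = 236.56 MeV; E_B/A = 8.449 MeV
³⁷₁₇Cl: Σm = 17(1.0078250) + 20(1.008665) = 37.3063250 amu; Δm = 0.3404250 amu; E_B = 317.10 MeV; E_B/A = 8.570 MeV
³⁷₁₇Cl has the higher binding energy per nucleon, so it is the more tightly bound nucleus.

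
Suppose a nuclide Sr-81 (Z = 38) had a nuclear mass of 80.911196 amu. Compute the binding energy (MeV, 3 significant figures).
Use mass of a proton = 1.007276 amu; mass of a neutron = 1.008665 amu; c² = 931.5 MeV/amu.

687 MeV

Mass of separated nucleons = 38(1.007276) + 43(1.008665) = 38.276488 + 43.372595 = 81.649083 amu
Δm = 81.649083 − 80.911196 = 0.737887 amu
Binding energy = Δm·c² = 0.737887 × 931.5 MeV/amu = 687.342 MeV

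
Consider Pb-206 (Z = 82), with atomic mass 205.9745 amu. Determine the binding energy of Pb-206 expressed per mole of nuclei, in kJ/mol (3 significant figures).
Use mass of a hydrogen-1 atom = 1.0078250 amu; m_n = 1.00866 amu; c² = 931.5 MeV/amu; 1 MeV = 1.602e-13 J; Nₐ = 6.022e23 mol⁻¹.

Z = 82, so N = A − Z = 206 − 82 = 124.
Mass of separated nucleons = 82(1.0078250) + 124(1.00866) = 82.6416500 + 125.07384 = 207.7154900 amu
Mass defect Δm = 207.7154900 − 205.9745 = 1.7409900 amu
Binding energy = Δm·c² = 1.7409900 × 931.5 MeV/amu = 1621.73 MeV
Per nucleus in joules: 1621.73 MeV × 1.602e-13 J/MeV = 2.5980e-10 J
Per mole: 2.5980e-10 J × 6.022e23 mol⁻¹ = 1.5645e+14 J/mol

1.56e+11 kJ/mol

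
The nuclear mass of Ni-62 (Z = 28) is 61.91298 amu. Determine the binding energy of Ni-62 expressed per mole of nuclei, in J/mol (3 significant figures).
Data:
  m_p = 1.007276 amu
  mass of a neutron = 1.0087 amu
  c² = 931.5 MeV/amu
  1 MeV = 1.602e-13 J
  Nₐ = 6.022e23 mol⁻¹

5.27e+13 J/mol

Z = 28, so N = A − Z = 62 − 28 = 34.
Total constituent mass: 28 × 1.007276 + 34 × 1.0087 = 62.499528 amu
Δm = 62.499528 − 61.91298 = 0.586548 amu
E_B = 0.586548 × 931.5 = 546.369 MeV
Per nucleus in joules: 546.369 MeV × 1.602e-13 J/MeV = 8.7528e-11 J
Per mole: 8.7528e-11 J × 6.022e23 mol⁻¹ = 5.2709e+13 J/mol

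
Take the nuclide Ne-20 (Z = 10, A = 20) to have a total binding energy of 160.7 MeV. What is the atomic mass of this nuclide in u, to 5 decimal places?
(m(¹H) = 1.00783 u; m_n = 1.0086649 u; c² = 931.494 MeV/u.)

Mass defect = 160.7 MeV / (931.494 MeV/u) = 0.1725186 u
Constituent mass = 10(1.00783) + 10(1.0086649) = 20.1649490 u
Atomic mass = 20.1649490 − 0.1725186 = 19.9924304 u ≈ 19.99243 u (to 5 decimal places)

19.99243 u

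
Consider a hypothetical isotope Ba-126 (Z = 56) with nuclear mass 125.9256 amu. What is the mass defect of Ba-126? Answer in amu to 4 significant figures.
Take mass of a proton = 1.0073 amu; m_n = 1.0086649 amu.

The nucleus contains 56 protons and 126 − 56 = 70 neutrons.
Σm = 56·m_p + 70·m_n = 56.4088 + 70.6065430 = 127.0153430 amu
Δm = 127.0153430 − 125.9256 = 1.0897430 amu

1.090 amu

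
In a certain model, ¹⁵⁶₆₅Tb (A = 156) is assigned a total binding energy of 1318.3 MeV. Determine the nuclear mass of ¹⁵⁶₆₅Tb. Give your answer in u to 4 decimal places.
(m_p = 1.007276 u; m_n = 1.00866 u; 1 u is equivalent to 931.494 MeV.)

155.8457 u

Mass defect = 1318.3 MeV / (931.494 MeV/u) = 1.415253 u
Constituent mass = 65(1.007276) + 91(1.00866) = 157.261000 u
Nuclear mass = 157.261000 − 1.415253 = 155.845747 u ≈ 155.8457 u (to 4 decimal places)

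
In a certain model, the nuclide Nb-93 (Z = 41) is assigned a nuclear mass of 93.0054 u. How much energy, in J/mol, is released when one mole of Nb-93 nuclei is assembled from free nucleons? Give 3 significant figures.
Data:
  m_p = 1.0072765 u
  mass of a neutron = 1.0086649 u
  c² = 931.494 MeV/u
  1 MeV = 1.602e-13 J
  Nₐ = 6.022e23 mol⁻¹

Z = 41, so N = A − Z = 93 − 41 = 52.
Σm = 41·m_p + 52·m_n = 41.2983365 + 52.4505748 = 93.7489113 u
Δm = 93.7489113 − 93.0054 = 0.7435113 u
Binding energy = Δm·c² = 0.7435113 × 931.494 MeV/u = 692.576 MeV
Per nucleus in joules: 692.576 MeV × 1.602e-13 J/MeV = 1.1095e-10 J
Per mole: 1.1095e-10 J × 6.022e23 mol⁻¹ = 6.6814e+13 J/mol

6.68e+13 J/mol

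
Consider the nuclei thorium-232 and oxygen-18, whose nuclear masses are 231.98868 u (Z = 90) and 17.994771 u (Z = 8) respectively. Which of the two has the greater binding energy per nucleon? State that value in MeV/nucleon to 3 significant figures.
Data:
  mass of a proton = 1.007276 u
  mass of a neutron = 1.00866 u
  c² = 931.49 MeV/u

oxygen-18; 7.76 MeV/nucleon

thorium-232: Σm = 90(1.007276) + 142(1.00866) = 233.884560 u; Δm = 1.895880 u; E_B = 1766.0 MeV; E_B/A = 7.612 MeV
oxygen-18: Σm = 8(1.007276) + 10(1.00866) = 18.144808 u; Δm = 0.150037 u; E_B = 139.76 MeV; E_B/A = 7.764 MeV
oxygen-18 has the higher binding energy per nucleon, so it is the more tightly bound nucleus.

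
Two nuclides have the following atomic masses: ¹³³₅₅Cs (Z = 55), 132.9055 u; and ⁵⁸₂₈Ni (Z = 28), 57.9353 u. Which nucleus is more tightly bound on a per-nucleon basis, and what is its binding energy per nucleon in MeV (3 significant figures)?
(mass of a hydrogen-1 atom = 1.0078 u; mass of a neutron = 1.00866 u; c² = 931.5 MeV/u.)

¹³³₅₅Cs: Σm = 55(1.0078) + 78(1.00866) = 134.10448 u; Δm = 1.19898 u; E_B = 1116.8 MeV; E_B/A = 8.397 MeV
⁵⁸₂₈Ni: Σm = 28(1.0078) + 30(1.00866) = 58.47820 u; Δm = 0.54290 u; E_B = 505.71 MeV; E_B/A = 8.719 MeV
⁵⁸₂₈Ni has the higher binding energy per nucleon, so it is the more tightly bound nucleus.

⁵⁸₂₈Ni; 8.72 MeV/nucleon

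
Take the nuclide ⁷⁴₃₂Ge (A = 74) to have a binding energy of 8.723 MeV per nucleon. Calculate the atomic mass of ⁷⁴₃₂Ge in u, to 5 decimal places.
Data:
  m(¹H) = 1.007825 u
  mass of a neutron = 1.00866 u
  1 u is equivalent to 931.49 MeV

Total binding energy = 74 × 8.723 = 645.502 MeV
Mass defect = 645.502 MeV / (931.49 MeV/u) = 0.6929779 u
Constituent mass = 32(1.007825) + 42(1.00866) = 74.614120 u
Atomic mass = 74.614120 − 0.6929779 = 73.9211421 u ≈ 73.92114 u (to 5 decimal places)

73.92114 u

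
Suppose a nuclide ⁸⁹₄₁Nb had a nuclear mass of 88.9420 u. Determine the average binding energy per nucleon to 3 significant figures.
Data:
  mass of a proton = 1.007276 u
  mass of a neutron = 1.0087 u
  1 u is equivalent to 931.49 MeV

8.10 MeV/nucleon

The nucleus contains 41 protons and 89 − 41 = 48 neutrons.
Σm = 41·m_p + 48·m_n = 41.298316 + 48.4176 = 89.715916 u
Δm = 89.715916 − 88.9420 = 0.773916 u
E_B = 0.773916 × 931.49 = 720.895 MeV
Per nucleon: 720.895 / 89 = 8.100 MeV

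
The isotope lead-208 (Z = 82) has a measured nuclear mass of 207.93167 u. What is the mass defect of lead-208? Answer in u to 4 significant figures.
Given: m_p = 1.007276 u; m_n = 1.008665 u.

1.757 u

The nucleus contains 82 protons and 208 − 82 = 126 neutrons.
Total constituent mass: 82 × 1.007276 + 126 × 1.008665 = 209.688422 u
Mass defect Δm = 209.688422 − 207.93167 = 1.756752 u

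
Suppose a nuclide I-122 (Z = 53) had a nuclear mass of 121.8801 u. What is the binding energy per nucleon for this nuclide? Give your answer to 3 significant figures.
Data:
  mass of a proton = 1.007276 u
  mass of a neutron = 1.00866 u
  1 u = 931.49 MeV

8.42 MeV/nucleon

With 53 protons and 69 neutrons (A = 122):
Σm = 53·m_p + 69·m_n = 53.385628 + 69.59754 = 122.983168 u
Δm = 122.983168 − 121.8801 = 1.103068 u
E_B = 1.103068 × 931.49 = 1027.50 MeV
Dividing by A = 122 gives 8.422 MeV per nucleon.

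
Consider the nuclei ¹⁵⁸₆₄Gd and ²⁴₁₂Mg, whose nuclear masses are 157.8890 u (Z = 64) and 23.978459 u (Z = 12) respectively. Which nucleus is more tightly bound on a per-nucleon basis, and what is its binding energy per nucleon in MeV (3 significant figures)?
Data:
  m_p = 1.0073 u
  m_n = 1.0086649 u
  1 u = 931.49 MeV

²⁴₁₂Mg; 8.27 MeV/nucleon

¹⁵⁸₆₄Gd: Σm = 64(1.0073) + 94(1.0086649) = 159.2817006 u; Δm = 1.3927006 u; E_B = 1297.3 MeV; E_B/A = 8.211 MeV
²⁴₁₂Mg: Σm = 12(1.0073) + 12(1.0086649) = 24.1915788 u; Δm = 0.2131198 u; E_B = 198.52 MeV; E_B/A = 8.272 MeV
²⁴₁₂Mg has the higher binding energy per nucleon, so it is the more tightly bound nucleus.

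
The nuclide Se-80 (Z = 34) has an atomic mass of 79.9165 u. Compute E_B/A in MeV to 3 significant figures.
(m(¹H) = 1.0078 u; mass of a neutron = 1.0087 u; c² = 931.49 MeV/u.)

Z = 34, so N = A − Z = 80 − 34 = 46.
Mass of separated nucleons = 34(1.0078) + 46(1.0087) = 34.2652 + 46.4002 = 80.6654 u
The mass defect is 80.6654 − 79.9165 = 0.7489 u.
Binding energy = Δm·c² = 0.7489 × 931.49 MeV/u = 697.593 MeV
Dividing by A = 80 gives 8.720 MeV per nucleon.

8.72 MeV/nucleon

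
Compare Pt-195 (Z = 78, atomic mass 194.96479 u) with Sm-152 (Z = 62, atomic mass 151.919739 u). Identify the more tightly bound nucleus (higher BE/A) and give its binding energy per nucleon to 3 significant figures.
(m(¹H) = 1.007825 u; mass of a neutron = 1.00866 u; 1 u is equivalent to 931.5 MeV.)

Pt-195: Σm = 78(1.007825) + 117(1.00866) = 196.623570 u; Δm = 1.658780 u; E_B = 1545.2 MeV; E_B/A = 7.924 MeV
Sm-152: Σm = 62(1.007825) + 90(1.00866) = 153.264550 u; Δm = 1.344811 u; E_B = 1252.7 MeV; E_B/A = 8.241 MeV
Sm-152 has the higher binding energy per nucleon, so it is the more tightly bound nucleus.

Sm-152; 8.24 MeV/nucleon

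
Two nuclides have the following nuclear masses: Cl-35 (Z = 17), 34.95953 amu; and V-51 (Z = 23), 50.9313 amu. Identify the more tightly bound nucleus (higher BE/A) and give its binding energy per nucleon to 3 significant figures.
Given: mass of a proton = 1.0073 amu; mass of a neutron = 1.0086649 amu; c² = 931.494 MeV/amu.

Cl-35: Σm = 17(1.0073) + 18(1.0086649) = 35.2800682 amu; Δm = 0.3205382 amu; E_B = 298.58 MeV; E_B/A = 8.531 MeV
V-51: Σm = 23(1.0073) + 28(1.0086649) = 51.4105172 amu; Δm = 0.4792172 amu; E_B = 446.39 MeV; E_B/A = 8.753 MeV
V-51 has the higher binding energy per nucleon, so it is the more tightly bound nucleus.

V-51; 8.75 MeV/nucleon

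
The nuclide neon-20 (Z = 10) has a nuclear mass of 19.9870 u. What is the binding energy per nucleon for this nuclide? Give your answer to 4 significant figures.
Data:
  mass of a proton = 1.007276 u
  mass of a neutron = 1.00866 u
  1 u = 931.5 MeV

8.028 MeV/nucleon

Σm = 10·m_p + 10·m_n = 10.072760 + 10.08660 = 20.159360 u
Mass defect Δm = 20.159360 − 19.9870 = 0.172360 u
Binding energy = Δm·c² = 0.172360 × 931.5 MeV/u = 160.553 MeV
BE/A = 160.553 MeV / 20 = 8.028 MeV/nucleon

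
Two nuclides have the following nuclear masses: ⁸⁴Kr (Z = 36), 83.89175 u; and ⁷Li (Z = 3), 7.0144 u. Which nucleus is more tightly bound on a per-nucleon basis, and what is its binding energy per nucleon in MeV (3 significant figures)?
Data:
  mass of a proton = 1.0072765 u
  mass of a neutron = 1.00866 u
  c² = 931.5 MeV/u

⁸⁴Kr; 8.71 MeV/nucleon

⁸⁴Kr: Σm = 36(1.0072765) + 48(1.00866) = 84.6776340 u; Δm = 0.7858840 u; E_B = 732.05 MeV; E_B/A = 8.7149 MeV
⁷Li: Σm = 3(1.0072765) + 4(1.00866) = 7.0564695 u; Δm = 0.0420695 u; E_B = 39.188 MeV; E_B/A = 5.598 MeV
⁸⁴Kr has the higher binding energy per nucleon, so it is the more tightly bound nucleus.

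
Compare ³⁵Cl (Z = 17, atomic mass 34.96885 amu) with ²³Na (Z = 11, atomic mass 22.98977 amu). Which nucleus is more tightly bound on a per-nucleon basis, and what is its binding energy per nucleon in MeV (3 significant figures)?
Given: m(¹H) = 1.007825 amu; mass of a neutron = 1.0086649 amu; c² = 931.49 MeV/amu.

³⁵Cl; 8.52 MeV/nucleon

³⁵Cl: Σm = 17(1.007825) + 18(1.0086649) = 35.2889932 amu; Δm = 0.3201432 amu; E_B = 298.21 MeV; E_B/A = 8.520 MeV
²³Na: Σm = 11(1.007825) + 12(1.0086649) = 23.1900538 amu; Δm = 0.2002838 amu; E_B = 186.56 MeV; E_B/A = 8.111 MeV
³⁵Cl has the higher binding energy per nucleon, so it is the more tightly bound nucleus.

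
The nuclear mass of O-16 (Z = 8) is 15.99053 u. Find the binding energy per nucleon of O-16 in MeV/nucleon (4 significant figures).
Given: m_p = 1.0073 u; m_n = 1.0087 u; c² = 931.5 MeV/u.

Total constituent mass: 8 × 1.0073 + 8 × 1.0087 = 16.1280 u
The mass defect is 16.1280 − 15.99053 = 0.13747 u.
Binding energy = Δm·c² = 0.13747 × 931.5 MeV/u = 128.053 MeV
BE/A = 128.053 MeV / 16 = 8.003 MeV/nucleon

8.003 MeV/nucleon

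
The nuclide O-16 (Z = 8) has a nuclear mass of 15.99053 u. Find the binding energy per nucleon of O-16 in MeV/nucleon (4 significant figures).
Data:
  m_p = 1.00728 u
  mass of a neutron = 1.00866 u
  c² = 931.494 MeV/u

Z = 8, so N = A − Z = 16 − 8 = 8.
Mass of separated nucleons = 8(1.00728) + 8(1.00866) = 8.05824 + 8.06928 = 16.12752 u
Δm = 16.12752 − 15.99053 = 0.13699 u
E_B = 0.13699 × 931.494 = 127.605 MeV
Dividing by A = 16 gives 7.975 MeV per nucleon.

7.975 MeV/nucleon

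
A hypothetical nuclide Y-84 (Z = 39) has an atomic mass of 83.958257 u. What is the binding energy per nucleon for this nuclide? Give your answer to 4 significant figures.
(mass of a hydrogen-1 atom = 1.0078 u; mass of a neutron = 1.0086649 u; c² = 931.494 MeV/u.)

8.160 MeV/nucleon

Σm = 39·m(¹H) + 45·m_n = 39.3042 + 45.3899205 = 84.6941205 u
The mass defect is 84.6941205 − 83.958257 = 0.7358635 u.
E_B = 0.7358635 × 931.494 = 685.452 MeV
BE/A = 685.452 MeV / 84 = 8.160 MeV/nucleon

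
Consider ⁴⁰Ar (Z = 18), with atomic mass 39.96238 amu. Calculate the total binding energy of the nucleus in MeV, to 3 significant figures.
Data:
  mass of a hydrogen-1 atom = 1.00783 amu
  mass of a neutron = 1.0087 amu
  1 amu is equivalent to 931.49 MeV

345 MeV

Mass of separated nucleons = 18(1.00783) + 22(1.0087) = 18.14094 + 22.1914 = 40.33234 amu
Mass defect Δm = 40.33234 − 39.96238 = 0.36996 amu
E_B = 0.36996 × 931.49 = 344.614 MeV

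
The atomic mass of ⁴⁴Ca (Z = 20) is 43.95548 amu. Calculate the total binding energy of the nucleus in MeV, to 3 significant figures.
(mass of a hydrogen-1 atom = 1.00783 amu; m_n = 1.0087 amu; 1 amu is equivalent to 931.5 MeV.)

382 MeV

Z = 20, so N = A − Z = 44 − 20 = 24.
Mass of separated nucleons = 20(1.00783) + 24(1.0087) = 20.15660 + 24.2088 = 44.36540 amu
The mass defect is 44.36540 − 43.95548 = 0.40992 amu.
Binding energy = Δm·c² = 0.40992 × 931.5 MeV/amu = 381.840 MeV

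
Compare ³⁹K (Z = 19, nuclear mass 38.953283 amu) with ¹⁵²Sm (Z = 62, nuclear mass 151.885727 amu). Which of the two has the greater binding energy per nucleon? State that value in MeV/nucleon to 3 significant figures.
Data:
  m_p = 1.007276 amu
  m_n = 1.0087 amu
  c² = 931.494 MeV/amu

³⁹K; 8.57 MeV/nucleon

³⁹K: Σm = 19(1.007276) + 20(1.0087) = 39.312244 amu; Δm = 0.358961 amu; E_B = 334.37 MeV; E_B/A = 8.574 MeV
¹⁵²Sm: Σm = 62(1.007276) + 90(1.0087) = 153.234112 amu; Δm = 1.348385 amu; E_B = 1256.0 MeV; E_B/A = 8.263 MeV
³⁹K has the higher binding energy per nucleon, so it is the more tightly bound nucleus.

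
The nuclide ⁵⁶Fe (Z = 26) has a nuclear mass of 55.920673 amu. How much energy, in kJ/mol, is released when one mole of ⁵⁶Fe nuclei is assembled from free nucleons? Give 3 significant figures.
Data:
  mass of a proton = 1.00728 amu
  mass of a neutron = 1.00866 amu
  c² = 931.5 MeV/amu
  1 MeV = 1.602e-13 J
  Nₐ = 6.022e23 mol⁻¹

The nucleus contains 26 protons and 56 − 26 = 30 neutrons.
Mass of separated nucleons = 26(1.00728) + 30(1.00866) = 26.18928 + 30.25980 = 56.44908 amu
Mass defect Δm = 56.44908 − 55.920673 = 0.528407 amu
Binding energy = Δm·c² = 0.528407 × 931.5 MeV/amu = 492.211 MeV
Per nucleus in joules: 492.211 MeV × 1.602e-13 J/MeV = 7.8852e-11 J
Per mole: 7.8852e-11 J × 6.022e23 mol⁻¹ = 4.7485e+13 J/mol

4.75e+10 kJ/mol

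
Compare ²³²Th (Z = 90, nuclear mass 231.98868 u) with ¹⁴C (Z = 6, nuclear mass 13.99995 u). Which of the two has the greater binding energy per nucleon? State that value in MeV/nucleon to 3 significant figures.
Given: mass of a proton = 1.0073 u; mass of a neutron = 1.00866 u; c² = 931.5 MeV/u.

²³²Th: Σm = 90(1.0073) + 142(1.00866) = 233.88672 u; Δm = 1.89804 u; E_B = 1768.0 MeV; E_B/A = 7.621 MeV
¹⁴C: Σm = 6(1.0073) + 8(1.00866) = 14.11308 u; Δm = 0.11313 u; E_B = 105.38 MeV; E_B/A = 7.527 MeV
²³²Th has the higher binding energy per nucleon, so it is the more tightly bound nucleus.

²³²Th; 7.62 MeV/nucleon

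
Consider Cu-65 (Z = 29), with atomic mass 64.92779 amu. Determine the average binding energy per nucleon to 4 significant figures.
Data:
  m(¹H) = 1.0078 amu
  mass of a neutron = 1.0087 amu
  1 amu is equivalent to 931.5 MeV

Mass of separated nucleons = 29(1.0078) + 36(1.0087) = 29.2262 + 36.3132 = 65.5394 amu
The mass defect is 65.5394 − 64.92779 = 0.61161 amu.
E_B = 0.61161 × 931.5 = 569.715 MeV
Dividing by A = 65 gives 8.765 MeV per nucleon.

8.765 MeV/nucleon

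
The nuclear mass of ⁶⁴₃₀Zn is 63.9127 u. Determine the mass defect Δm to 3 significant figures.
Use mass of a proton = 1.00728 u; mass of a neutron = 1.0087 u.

Z = 30, so N = A − Z = 64 − 30 = 34.
Mass of separated nucleons = 30(1.00728) + 34(1.0087) = 30.21840 + 34.2958 = 64.51420 u
Mass defect Δm = 64.51420 − 63.9127 = 0.60150 u

0.602 u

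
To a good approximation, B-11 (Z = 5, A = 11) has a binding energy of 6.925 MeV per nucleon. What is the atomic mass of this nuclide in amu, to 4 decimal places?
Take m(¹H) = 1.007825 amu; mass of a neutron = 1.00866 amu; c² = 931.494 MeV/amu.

11.0093 amu

Total binding energy = 11 × 6.925 = 76.175 MeV
Mass defect = 76.175 MeV / (931.494 MeV/amu) = 0.081777 amu
Constituent mass = 5(1.007825) + 6(1.00866) = 11.091085 amu
Atomic mass = 11.091085 − 0.081777 = 11.009308 amu ≈ 11.0093 amu (to 4 decimal places)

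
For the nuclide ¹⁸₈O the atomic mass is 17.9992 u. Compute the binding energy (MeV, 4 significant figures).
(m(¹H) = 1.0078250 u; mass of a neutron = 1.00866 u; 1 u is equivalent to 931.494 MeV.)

139.7 MeV

Z = 8, so N = A − Z = 18 − 8 = 10.
Total constituent mass: 8 × 1.0078250 + 10 × 1.00866 = 18.1492000 u
The mass defect is 18.1492000 − 17.9992 = 0.1500000 u.
Binding energy = Δm·c² = 0.1500000 × 931.494 MeV/u = 139.724 MeV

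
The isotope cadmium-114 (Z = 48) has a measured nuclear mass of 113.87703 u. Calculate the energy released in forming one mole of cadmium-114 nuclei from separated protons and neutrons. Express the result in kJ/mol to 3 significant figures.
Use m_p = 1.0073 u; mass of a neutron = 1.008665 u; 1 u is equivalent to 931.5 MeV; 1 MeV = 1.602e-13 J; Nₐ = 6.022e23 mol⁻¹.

9.39e+10 kJ/mol

The nucleus contains 48 protons and 114 − 48 = 66 neutrons.
Σm = 48·m_p + 66·m_n = 48.3504 + 66.571890 = 114.922290 u
Δm = 114.922290 − 113.87703 = 1.045260 u
Binding energy = Δm·c² = 1.045260 × 931.5 MeV/u = 973.660 MeV
Per nucleus in joules: 973.660 MeV × 1.602e-13 J/MeV = 1.5598e-10 J
Per mole: 1.5598e-10 J × 6.022e23 mol⁻¹ = 9.3931e+13 J/mol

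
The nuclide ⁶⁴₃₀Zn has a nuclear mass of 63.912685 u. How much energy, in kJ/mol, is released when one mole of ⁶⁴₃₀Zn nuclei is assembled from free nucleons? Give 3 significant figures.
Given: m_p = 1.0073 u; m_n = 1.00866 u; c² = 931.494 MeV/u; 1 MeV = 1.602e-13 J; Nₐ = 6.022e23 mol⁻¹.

5.40e+10 kJ/mol

The nucleus contains 30 protons and 64 − 30 = 34 neutrons.
Mass of separated nucleons = 30(1.0073) + 34(1.00866) = 30.2190 + 34.29444 = 64.51344 u
The mass defect is 64.51344 − 63.912685 = 0.600755 u.
Binding energy = Δm·c² = 0.600755 × 931.494 MeV/u = 559.600 MeV
Per nucleus in joules: 559.600 MeV × 1.602e-13 J/MeV = 8.9648e-11 J
Per mole: 8.9648e-11 J × 6.022e23 mol⁻¹ = 5.3986e+13 J/mol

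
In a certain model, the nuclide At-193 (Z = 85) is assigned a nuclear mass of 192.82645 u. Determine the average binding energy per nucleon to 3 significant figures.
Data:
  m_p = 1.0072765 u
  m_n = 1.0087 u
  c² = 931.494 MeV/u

8.36 MeV/nucleon

The nucleus contains 85 protons and 193 − 85 = 108 neutrons.
Total constituent mass: 85 × 1.0072765 + 108 × 1.0087 = 194.5581025 u
The mass defect is 194.5581025 − 192.82645 = 1.7316525 u.
Binding energy = Δm·c² = 1.7316525 × 931.494 MeV/u = 1613.02 MeV
Per nucleon: 1613.02 / 193 = 8.358 MeV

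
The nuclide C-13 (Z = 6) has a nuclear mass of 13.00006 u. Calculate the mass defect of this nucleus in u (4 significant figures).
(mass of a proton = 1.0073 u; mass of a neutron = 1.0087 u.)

0.1046 u

The nucleus contains 6 protons and 13 − 6 = 7 neutrons.
Σm = 6·m_p + 7·m_n = 6.0438 + 7.0609 = 13.1047 u
Mass defect Δm = 13.1047 − 13.00006 = 0.10464 u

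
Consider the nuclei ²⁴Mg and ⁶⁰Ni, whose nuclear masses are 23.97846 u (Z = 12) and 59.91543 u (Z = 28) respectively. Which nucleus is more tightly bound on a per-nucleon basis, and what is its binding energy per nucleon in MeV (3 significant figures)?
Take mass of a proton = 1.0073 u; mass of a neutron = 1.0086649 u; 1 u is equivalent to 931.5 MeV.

²⁴Mg: Σm = 12(1.0073) + 12(1.0086649) = 24.1915788 u; Δm = 0.2131188 u; E_B = 198.52 MeV; E_B/A = 8.272 MeV
⁶⁰Ni: Σm = 28(1.0073) + 32(1.0086649) = 60.4816768 u; Δm = 0.5662468 u; E_B = 527.46 MeV; E_B/A = 8.791 MeV
⁶⁰Ni has the higher binding energy per nucleon, so it is the more tightly bound nucleus.

⁶⁰Ni; 8.79 MeV/nucleon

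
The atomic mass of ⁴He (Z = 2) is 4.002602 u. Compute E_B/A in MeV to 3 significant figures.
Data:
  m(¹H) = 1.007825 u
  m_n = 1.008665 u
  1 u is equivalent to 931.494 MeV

7.07 MeV/nucleon

Total constituent mass: 2 × 1.007825 + 2 × 1.008665 = 4.032980 u
The mass defect is 4.032980 − 4.002602 = 0.030378 u.
E_B = 0.030378 × 931.494 = 28.2969 MeV
Dividing by A = 4 gives 7.074 MeV per nucleon.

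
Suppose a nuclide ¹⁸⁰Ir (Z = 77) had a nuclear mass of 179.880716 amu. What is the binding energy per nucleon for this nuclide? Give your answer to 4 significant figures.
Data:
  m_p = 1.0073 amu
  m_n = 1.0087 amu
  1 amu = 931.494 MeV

Total constituent mass: 77 × 1.0073 + 103 × 1.0087 = 181.4582 amu
Δm = 181.4582 − 179.880716 = 1.577484 amu
Converting to energy: 1.577484 amu × 931.494 MeV/amu = 1469.42 MeV
BE/A = 1469.42 MeV / 180 = 8.163 MeV/nucleon

8.163 MeV/nucleon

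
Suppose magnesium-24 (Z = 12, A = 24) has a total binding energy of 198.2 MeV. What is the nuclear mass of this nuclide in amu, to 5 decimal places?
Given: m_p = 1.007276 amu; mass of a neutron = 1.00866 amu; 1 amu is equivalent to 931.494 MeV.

23.97846 amu

Mass defect = 198.2 MeV / (931.494 MeV/amu) = 0.2127765 amu
Constituent mass = 12(1.007276) + 12(1.00866) = 24.191232 amu
Nuclear mass = 24.191232 − 0.2127765 = 23.9784555 amu ≈ 23.97846 amu (to 5 decimal places)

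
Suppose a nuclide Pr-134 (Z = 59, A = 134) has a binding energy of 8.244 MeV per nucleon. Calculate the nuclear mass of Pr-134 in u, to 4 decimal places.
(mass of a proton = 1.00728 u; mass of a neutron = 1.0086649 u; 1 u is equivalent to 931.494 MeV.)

133.8934 u

Total binding energy = 134 × 8.244 = 1104.696 MeV
Mass defect = 1104.696 MeV / (931.494 MeV/u) = 1.185940 u
Constituent mass = 59(1.00728) + 75(1.0086649) = 135.0793875 u
Nuclear mass = 135.0793875 − 1.185940 = 133.8934475 u ≈ 133.8934 u (to 4 decimal places)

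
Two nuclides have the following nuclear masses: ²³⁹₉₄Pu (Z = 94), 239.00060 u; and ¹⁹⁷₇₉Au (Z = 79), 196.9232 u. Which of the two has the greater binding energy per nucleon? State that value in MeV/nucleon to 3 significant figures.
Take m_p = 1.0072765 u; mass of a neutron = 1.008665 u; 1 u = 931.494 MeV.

¹⁹⁷₇₉Au; 7.92 MeV/nucleon

²³⁹₉₄Pu: Σm = 94(1.0072765) + 145(1.008665) = 240.9404160 u; Δm = 1.9398160 u; E_B = 1806.9 MeV; E_B/A = 7.560 MeV
¹⁹⁷₇₉Au: Σm = 79(1.0072765) + 118(1.008665) = 198.5973135 u; Δm = 1.6741135 u; E_B = 1559.4 MeV; E_B/A = 7.916 MeV
¹⁹⁷₇₉Au has the higher binding energy per nucleon, so it is the more tightly bound nucleus.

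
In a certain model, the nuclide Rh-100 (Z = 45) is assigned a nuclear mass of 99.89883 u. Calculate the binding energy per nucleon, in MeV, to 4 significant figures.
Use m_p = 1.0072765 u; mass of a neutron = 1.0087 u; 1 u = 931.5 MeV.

Z = 45, so N = A − Z = 100 − 45 = 55.
Total constituent mass: 45 × 1.0072765 + 55 × 1.0087 = 100.8059425 u
Mass defect Δm = 100.8059425 − 99.89883 = 0.9071125 u
Binding energy = Δm·c² = 0.9071125 × 931.5 MeV/u = 844.975 MeV
Dividing by A = 100 gives 8.450 MeV per nucleon.

8.450 MeV/nucleon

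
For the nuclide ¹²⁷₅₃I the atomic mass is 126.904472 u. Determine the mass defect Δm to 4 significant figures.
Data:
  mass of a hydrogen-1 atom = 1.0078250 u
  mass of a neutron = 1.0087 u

1.154 u

The nucleus contains 53 protons and 127 − 53 = 74 neutrons.
Mass of separated nucleons = 53(1.0078250) + 74(1.0087) = 53.4147250 + 74.6438 = 128.0585250 u
Mass defect Δm = 128.0585250 − 126.904472 = 1.1540530 u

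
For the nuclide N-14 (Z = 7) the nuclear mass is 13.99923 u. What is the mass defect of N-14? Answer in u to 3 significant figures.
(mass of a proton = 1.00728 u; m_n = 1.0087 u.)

0.113 u

Mass of separated nucleons = 7(1.00728) + 7(1.0087) = 7.05096 + 7.0609 = 14.11186 u
The mass defect is 14.11186 − 13.99923 = 0.11263 u.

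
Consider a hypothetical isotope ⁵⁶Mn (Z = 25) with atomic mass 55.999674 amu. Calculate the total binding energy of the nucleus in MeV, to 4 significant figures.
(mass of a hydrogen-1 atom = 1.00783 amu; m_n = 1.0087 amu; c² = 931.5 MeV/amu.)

433.9 MeV

Z = 25, so N = A − Z = 56 − 25 = 31.
Total constituent mass: 25 × 1.00783 + 31 × 1.0087 = 56.46545 amu
Mass defect Δm = 56.46545 − 55.999674 = 0.465776 amu
Converting to energy: 0.465776 amu × 931.5 MeV/amu = 433.870 MeV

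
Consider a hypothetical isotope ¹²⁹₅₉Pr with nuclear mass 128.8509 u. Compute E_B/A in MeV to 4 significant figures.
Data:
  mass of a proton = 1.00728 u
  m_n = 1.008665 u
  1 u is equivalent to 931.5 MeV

Z = 59, so N = A − Z = 129 − 59 = 70.
Σm = 59·m_p + 70·m_n = 59.42952 + 70.606550 = 130.036070 u
Δm = 130.036070 − 128.8509 = 1.185170 u
E_B = 1.185170 × 931.5 = 1103.99 MeV
BE/A = 1103.99 MeV / 129 = 8.558 MeV/nucleon

8.558 MeV/nucleon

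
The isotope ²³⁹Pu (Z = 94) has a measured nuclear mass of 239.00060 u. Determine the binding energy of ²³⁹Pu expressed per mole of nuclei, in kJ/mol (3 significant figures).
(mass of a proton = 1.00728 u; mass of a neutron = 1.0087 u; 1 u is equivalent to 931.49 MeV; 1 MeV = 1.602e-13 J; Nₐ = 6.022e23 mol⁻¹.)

1.75e+11 kJ/mol

Z = 94, so N = A − Z = 239 − 94 = 145.
Σm = 94·m_p + 145·m_n = 94.68432 + 146.2615 = 240.94582 u
The mass defect is 240.94582 − 239.00060 = 1.94522 u.
Converting to energy: 1.94522 u × 931.49 MeV/u = 1811.95 MeV
Per nucleus in joules: 1811.95 MeV × 1.602e-13 J/MeV = 2.9027e-10 J
Per mole: 2.9027e-10 J × 6.022e23 mol⁻¹ = 1.7480e+14 J/mol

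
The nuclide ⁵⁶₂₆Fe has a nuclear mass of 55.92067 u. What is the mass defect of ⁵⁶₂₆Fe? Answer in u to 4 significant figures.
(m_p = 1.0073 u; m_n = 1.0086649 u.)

0.5291 u

Z = 26, so N = A − Z = 56 − 26 = 30.
Total constituent mass: 26 × 1.0073 + 30 × 1.0086649 = 56.4497470 u
The mass defect is 56.4497470 − 55.92067 = 0.5290770 u.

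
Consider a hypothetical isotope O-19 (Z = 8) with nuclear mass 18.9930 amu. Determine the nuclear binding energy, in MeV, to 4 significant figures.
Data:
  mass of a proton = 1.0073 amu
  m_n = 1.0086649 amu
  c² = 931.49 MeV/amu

The nucleus contains 8 protons and 19 − 8 = 11 neutrons.
Σm = 8·m_p + 11·m_n = 8.0584 + 11.0953139 = 19.1537139 amu
The mass defect is 19.1537139 − 18.9930 = 0.1607139 amu.
Converting to energy: 0.1607139 amu × 931.49 MeV/amu = 149.703 MeV

149.7 MeV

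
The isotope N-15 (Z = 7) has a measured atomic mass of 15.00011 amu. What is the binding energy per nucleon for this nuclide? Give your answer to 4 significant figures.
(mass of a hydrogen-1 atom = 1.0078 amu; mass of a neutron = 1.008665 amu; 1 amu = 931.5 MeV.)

7.689 MeV/nucleon

Mass of separated nucleons = 7(1.0078) + 8(1.008665) = 7.0546 + 8.069320 = 15.123920 amu
The mass defect is 15.123920 − 15.00011 = 0.123810 amu.
E_B = 0.123810 × 931.5 = 115.329 MeV
Per nucleon: 115.329 / 15 = 7.689 MeV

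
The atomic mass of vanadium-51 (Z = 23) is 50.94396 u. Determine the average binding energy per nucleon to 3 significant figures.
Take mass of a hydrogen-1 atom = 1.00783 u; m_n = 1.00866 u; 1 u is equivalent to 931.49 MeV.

The nucleus contains 23 protons and 51 − 23 = 28 neutrons.
Mass of separated nucleons = 23(1.00783) + 28(1.00866) = 23.18009 + 28.24248 = 51.42257 u
Δm = 51.42257 − 50.94396 = 0.47861 u
Converting to energy: 0.47861 u × 931.49 MeV/u = 445.820 MeV
Per nucleon: 445.820 / 51 = 8.742 MeV

8.74 MeV/nucleon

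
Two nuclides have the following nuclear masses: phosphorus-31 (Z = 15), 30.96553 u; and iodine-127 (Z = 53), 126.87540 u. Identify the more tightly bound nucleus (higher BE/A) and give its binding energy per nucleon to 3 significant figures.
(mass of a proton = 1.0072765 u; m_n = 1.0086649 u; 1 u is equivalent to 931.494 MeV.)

phosphorus-31; 8.48 MeV/nucleon

phosphorus-31: Σm = 15(1.0072765) + 16(1.0086649) = 31.2477859 u; Δm = 0.2822559 u; E_B = 262.92 MeV; E_B/A = 8.481 MeV
iodine-127: Σm = 53(1.0072765) + 74(1.0086649) = 128.0268571 u; Δm = 1.1514571 u; E_B = 1072.575 MeV; E_B/A = 8.445 MeV
phosphorus-31 has the higher binding energy per nucleon, so it is the more tightly bound nucleus.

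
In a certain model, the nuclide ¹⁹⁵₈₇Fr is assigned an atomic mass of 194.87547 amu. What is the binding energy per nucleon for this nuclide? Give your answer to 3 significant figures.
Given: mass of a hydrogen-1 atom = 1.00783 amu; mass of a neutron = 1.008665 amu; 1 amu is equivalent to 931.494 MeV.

8.32 MeV/nucleon

Σm = 87·m(¹H) + 108·m_n = 87.68121 + 108.935820 = 196.617030 amu
Mass defect Δm = 196.617030 − 194.87547 = 1.741560 amu
E_B = 1.741560 × 931.494 = 1622.25 MeV
Dividing by A = 195 gives 8.319 MeV per nucleon.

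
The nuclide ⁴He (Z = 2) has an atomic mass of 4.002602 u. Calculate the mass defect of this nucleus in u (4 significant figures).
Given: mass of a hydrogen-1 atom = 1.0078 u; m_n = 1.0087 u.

0.03040 u

Z = 2, so N = A − Z = 4 − 2 = 2.
Total constituent mass: 2 × 1.0078 + 2 × 1.0087 = 4.0330 u
Mass defect Δm = 4.0330 − 4.002602 = 0.030398 u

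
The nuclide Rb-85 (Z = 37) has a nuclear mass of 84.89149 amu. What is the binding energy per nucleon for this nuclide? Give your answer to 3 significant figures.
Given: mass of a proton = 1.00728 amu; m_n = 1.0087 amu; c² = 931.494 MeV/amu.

Mass of separated nucleons = 37(1.00728) + 48(1.0087) = 37.26936 + 48.4176 = 85.68696 amu
The mass defect is 85.68696 − 84.89149 = 0.79547 amu.
E_B = 0.79547 × 931.494 = 740.976 MeV
Per nucleon: 740.976 / 85 = 8.717 MeV

8.72 MeV/nucleon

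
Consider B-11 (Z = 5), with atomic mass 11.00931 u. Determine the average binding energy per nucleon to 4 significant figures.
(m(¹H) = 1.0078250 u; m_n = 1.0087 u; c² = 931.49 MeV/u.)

Z = 5, so N = A − Z = 11 − 5 = 6.
Σm = 5·m(¹H) + 6·m_n = 5.0391250 + 6.0522 = 11.0913250 u
The mass defect is 11.0913250 − 11.00931 = 0.0820150 u.
Converting to energy: 0.0820150 u × 931.49 MeV/u = 76.3962 MeV
Dividing by A = 11 gives 6.945 MeV per nucleon.

6.945 MeV/nucleon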